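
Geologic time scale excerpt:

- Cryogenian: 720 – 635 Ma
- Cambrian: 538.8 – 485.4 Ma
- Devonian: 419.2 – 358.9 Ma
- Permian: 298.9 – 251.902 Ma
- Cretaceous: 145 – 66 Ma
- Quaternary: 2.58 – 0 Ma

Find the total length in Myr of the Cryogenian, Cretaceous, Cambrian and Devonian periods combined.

277.7 million years

Duration is start − end for each: (720 − 635) + (145 − 66) + (538.8 − 485.4) + (419.2 − 358.9).
That is 85 + 79 + 53.4 + 60.3, which totals 277.7 million years.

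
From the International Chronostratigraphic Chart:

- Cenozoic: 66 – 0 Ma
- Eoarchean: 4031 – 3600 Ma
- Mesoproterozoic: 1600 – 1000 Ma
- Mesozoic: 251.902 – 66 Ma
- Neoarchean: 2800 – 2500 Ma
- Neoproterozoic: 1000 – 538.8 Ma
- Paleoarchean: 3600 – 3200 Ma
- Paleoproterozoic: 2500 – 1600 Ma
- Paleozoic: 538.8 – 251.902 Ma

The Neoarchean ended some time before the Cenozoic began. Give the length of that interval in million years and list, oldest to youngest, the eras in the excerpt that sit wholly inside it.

End of Neoarchean = 2500 Ma; start of Cenozoic = 66 Ma.
Gap = 2500 − 66 = 2434 Myr.
Eras wholly inside 2500–66 Ma: Paleoproterozoic (2500–1600), Mesoproterozoic (1600–1000), Neoproterozoic (1000–538.8), Paleozoic (538.8–251.902), Mesozoic (251.902–66).

2434 million years; Paleoproterozoic, Mesoproterozoic, Neoproterozoic, Paleozoic, Mesozoic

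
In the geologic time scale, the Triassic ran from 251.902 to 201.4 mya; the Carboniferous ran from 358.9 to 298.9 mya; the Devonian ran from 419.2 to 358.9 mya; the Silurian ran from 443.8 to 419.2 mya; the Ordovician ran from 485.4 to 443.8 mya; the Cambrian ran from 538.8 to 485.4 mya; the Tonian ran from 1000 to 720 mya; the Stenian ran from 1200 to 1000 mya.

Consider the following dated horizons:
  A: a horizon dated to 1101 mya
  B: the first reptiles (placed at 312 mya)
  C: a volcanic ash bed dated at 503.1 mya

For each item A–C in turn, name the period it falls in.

Match each age against the start–end ranges in the excerpt: A = 1101 Ma → Stenian (1200–1000); B = 312 Ma → Carboniferous (358.9–298.9); C = 503.1 Ma → Cambrian (538.8–485.4).

A — Stenian; B — Carboniferous; C — Cambrian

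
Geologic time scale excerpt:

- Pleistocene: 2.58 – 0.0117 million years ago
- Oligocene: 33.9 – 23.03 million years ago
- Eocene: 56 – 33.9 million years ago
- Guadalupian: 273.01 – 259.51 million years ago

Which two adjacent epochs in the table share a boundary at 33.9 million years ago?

The Eocene ends at 33.9 million years ago and the Oligocene begins at 33.9 million years ago, so they share that boundary.

Eocene and Oligocene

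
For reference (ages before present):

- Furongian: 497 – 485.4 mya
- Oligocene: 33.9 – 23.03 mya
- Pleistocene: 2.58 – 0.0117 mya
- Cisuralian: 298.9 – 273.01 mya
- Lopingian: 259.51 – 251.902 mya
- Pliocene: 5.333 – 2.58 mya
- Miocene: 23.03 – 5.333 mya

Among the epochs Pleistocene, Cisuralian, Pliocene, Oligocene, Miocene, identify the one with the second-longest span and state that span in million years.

Miocene, 17.697 million years

Durations: Pleistocene 2.5683; Cisuralian 25.89; Pliocene 2.753; Oligocene 10.87; Miocene 17.697 Myr.
Sorted longest-first: Cisuralian (25.89), Miocene (17.697), Oligocene (10.87), Pliocene (2.753), Pleistocene (2.5683).
The second longest is Miocene at 17.697 Myr.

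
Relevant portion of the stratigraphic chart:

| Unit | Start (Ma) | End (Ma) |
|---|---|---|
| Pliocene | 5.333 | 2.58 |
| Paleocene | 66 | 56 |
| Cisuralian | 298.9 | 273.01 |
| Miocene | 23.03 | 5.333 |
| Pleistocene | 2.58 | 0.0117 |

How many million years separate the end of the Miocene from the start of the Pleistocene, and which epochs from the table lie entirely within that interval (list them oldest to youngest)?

The Miocene closes at 5.333 Ma and the Pleistocene opens at 2.58 Ma, so the interval is 5.333 − 2.58 = 2.753 Myr.
An epoch fits inside if it starts at or after 5.333 Ma and ends at or before 2.58 Ma; oldest first that gives Pliocene.

2.753 million years; Pliocene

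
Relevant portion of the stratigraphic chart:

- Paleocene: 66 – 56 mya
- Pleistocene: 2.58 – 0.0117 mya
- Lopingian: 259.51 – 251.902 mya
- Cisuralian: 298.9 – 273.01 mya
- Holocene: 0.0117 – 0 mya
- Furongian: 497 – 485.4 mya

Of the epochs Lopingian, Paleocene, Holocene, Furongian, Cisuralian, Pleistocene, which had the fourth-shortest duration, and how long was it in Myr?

Paleocene, 10 million years

Start − end for each: Lopingian 259.51 − 251.902 = 7.608; Paleocene 66 − 56 = 10; Holocene 0.0117 − 0 = 0.0117; Furongian 497 − 485.4 = 11.6; Cisuralian 298.9 − 273.01 = 25.89; Pleistocene 2.58 − 0.0117 = 2.5683.
Ranking these from shortest: Holocene < Pleistocene < Lopingian < Paleocene < Furongian < Cisuralian.
Position 4 in that ranking is Paleocene, which lasted 10 Myr.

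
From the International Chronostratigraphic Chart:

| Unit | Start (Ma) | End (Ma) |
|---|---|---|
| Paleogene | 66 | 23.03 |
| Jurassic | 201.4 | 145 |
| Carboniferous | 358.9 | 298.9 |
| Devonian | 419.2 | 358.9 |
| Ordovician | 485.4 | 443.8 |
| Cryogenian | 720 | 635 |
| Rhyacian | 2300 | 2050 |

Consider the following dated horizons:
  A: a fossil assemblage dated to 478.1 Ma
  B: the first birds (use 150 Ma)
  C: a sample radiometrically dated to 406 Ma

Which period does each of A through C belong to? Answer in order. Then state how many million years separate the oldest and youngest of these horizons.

A — Ordovician; B — Jurassic; C — Devonian; span 328.1 million years

A: 478.1 Ma lies in 485.4–443.8 Ma, so Ordovician.
B: 150 Ma lies in 201.4–145 Ma, so Jurassic.
C: 406 Ma lies in 419.2–358.9 Ma, so Devonian.
Oldest = 478.1 Ma, youngest = 150 Ma → span 328.1 Myr.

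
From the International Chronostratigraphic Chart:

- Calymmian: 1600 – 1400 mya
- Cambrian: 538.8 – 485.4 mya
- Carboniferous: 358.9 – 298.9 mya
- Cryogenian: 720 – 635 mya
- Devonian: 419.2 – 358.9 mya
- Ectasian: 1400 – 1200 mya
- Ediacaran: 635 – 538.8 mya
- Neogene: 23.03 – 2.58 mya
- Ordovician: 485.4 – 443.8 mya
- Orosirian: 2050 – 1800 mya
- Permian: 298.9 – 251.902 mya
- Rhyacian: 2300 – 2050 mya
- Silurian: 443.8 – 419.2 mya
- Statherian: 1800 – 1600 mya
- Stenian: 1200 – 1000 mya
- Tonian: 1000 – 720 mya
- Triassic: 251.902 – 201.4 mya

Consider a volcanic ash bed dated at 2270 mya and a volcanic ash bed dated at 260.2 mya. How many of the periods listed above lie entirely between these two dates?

The older date is 2270 Ma and the younger is 260.2 Ma.
Periods with start < 2270 and end > 260.2 Ma: Orosirian (2050–1800), Statherian (1800–1600), Calymmian (1600–1400), Ectasian (1400–1200), Stenian (1200–1000), Tonian (1000–720), Cryogenian (720–635), Ediacaran (635–538.8), Cambrian (538.8–485.4), Ordovician (485.4–443.8), Silurian (443.8–419.2), Devonian (419.2–358.9), Carboniferous (358.9–298.9).
That is 13 complete periods.

13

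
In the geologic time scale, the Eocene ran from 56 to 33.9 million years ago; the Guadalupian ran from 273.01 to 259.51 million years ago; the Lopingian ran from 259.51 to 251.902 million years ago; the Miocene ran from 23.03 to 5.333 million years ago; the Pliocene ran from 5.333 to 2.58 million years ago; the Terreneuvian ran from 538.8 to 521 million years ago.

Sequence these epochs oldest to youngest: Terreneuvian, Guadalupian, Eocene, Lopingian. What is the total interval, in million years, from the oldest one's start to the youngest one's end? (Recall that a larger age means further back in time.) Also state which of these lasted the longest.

Terreneuvian, Guadalupian, Lopingian, Eocene; total span 504.9 Myr; longest is Eocene

Start ages (Ma): Terreneuvian 538.8, Guadalupian 273.01, Lopingian 259.51, Eocene 56.
Ordered oldest to youngest: Terreneuvian, Guadalupian, Lopingian, Eocene.
Span = 538.8 − 33.9 = 504.9 Myr.
Durations: Eocene 22.1, Guadalupian 13.5, Terreneuvian 17.8, Lopingian 7.608 → longest is Eocene (22.1 Myr).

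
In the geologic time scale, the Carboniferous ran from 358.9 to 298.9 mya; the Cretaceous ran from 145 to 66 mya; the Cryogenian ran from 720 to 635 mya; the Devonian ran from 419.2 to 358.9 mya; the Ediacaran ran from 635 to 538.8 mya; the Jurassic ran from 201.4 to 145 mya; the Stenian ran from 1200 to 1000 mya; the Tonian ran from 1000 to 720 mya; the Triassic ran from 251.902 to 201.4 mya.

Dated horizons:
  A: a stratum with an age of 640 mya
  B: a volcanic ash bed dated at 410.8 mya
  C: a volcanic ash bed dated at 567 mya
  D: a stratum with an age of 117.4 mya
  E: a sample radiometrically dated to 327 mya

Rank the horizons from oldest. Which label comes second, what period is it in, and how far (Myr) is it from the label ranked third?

Larger Ma means older, so oldest first: A 640 > C 567 > B 410.8 > E 327 > D 117.4.
Counting 2 along gives C (567 Ma); the excerpt puts that inside the Ediacaran, 635–538.8 Ma.
Next in line is B (410.8 Ma), and 567 − 410.8 = 156.2 Myr.

C, in the Ediacaran; 156.2 million years to B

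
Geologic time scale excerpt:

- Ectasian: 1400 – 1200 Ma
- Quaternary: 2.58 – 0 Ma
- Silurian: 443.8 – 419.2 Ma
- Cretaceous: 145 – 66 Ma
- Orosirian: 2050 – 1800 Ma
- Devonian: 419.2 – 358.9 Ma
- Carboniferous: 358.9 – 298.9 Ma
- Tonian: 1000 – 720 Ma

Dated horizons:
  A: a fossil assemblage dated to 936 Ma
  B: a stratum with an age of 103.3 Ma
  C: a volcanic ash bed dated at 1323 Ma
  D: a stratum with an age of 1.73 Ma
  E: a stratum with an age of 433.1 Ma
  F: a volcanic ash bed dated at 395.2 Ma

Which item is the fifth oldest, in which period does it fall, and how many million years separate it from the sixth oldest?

B, in the Cretaceous; 101.57 million years to D

Larger Ma means older, so oldest first: C 1323 > A 936 > E 433.1 > F 395.2 > B 103.3 > D 1.73.
Counting 5 along gives B (103.3 Ma); the excerpt puts that inside the Cretaceous, 145–66 Ma.
Next in line is D (1.73 Ma), and 103.3 − 1.73 = 101.57 Myr.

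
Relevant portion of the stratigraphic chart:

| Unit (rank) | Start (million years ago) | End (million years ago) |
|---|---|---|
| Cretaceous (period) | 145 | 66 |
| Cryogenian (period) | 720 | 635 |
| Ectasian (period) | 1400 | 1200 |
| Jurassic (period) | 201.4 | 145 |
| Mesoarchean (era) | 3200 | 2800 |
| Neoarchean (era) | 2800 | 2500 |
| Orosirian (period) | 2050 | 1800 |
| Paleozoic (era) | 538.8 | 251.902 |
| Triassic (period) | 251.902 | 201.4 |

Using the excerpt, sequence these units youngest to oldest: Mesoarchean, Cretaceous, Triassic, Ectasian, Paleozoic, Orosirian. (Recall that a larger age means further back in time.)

Cretaceous, Triassic, Paleozoic, Ectasian, Orosirian, Mesoarchean

The oldest of these is Mesoarchean (starts 3200 Ma) and the youngest is Cretaceous (ends 66 Ma).
In between, by decreasing start age: Orosirian (2050), Ectasian (1400), Paleozoic (538.8), Triassic (251.902).
Listing youngest first means reversing that sequence.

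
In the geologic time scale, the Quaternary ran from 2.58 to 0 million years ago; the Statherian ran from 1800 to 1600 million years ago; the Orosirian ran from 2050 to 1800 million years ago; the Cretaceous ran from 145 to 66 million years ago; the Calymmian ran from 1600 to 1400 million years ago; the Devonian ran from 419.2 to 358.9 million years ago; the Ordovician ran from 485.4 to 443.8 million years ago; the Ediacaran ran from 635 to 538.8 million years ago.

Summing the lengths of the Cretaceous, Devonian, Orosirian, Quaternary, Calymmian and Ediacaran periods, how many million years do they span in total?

Duration is start − end for each: (145 − 66) + (419.2 − 358.9) + (2050 − 1800) + (2.58 − 0) + (1600 − 1400) + (635 − 538.8).
That is 79 + 60.3 + 250 + 2.58 + 200 + 96.2, which totals 688.08 million years.

688.08 million years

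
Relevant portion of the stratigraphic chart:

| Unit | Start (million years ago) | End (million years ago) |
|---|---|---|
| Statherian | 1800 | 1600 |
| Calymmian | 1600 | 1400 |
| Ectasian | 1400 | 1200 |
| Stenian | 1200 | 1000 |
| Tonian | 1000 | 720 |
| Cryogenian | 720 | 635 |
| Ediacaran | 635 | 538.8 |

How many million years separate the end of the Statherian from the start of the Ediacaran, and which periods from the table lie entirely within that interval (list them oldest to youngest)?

The Statherian closes at 1600 Ma and the Ediacaran opens at 635 Ma, so the interval is 1600 − 635 = 965 Myr.
A period fits inside if it starts at or after 1600 Ma and ends at or before 635 Ma; oldest first that gives Calymmian, Ectasian, Stenian, Tonian, Cryogenian.

965 million years; Calymmian, Ectasian, Stenian, Tonian, Cryogenian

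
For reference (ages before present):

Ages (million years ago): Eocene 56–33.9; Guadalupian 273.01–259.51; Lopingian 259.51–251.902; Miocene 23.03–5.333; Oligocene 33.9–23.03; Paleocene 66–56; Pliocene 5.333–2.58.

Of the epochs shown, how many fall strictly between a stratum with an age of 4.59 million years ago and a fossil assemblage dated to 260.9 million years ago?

The older date is 260.9 Ma and the younger is 4.59 Ma.
Epochs with start < 260.9 and end > 4.59 Ma: Lopingian (259.51–251.902), Paleocene (66–56), Eocene (56–33.9), Oligocene (33.9–23.03), Miocene (23.03–5.333).
That is 5 complete epochs.

5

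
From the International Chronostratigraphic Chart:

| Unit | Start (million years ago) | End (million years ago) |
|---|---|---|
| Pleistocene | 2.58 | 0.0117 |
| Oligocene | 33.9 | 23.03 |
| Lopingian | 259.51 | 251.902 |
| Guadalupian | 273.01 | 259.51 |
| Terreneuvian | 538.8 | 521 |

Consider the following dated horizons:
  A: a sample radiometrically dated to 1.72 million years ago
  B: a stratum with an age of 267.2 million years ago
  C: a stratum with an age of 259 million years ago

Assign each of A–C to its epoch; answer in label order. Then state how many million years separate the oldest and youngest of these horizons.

A — Pleistocene; B — Guadalupian; C — Lopingian; span 265.48 million years

A: 1.72 Ma lies in 2.58–0.0117 Ma, so Pleistocene.
B: 267.2 Ma lies in 273.01–259.51 Ma, so Guadalupian.
C: 259 Ma lies in 259.51–251.902 Ma, so Lopingian.
Oldest = 267.2 Ma, youngest = 1.72 Ma → span 265.48 Myr.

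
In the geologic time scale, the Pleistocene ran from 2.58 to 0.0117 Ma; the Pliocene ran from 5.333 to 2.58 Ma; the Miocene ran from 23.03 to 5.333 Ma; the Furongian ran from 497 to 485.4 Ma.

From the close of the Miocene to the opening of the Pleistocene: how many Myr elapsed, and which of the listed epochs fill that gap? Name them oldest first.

2.753 million years; Pliocene

End of Miocene = 5.333 Ma; start of Pleistocene = 2.58 Ma.
Gap = 5.333 − 2.58 = 2.753 Myr.
Epochs wholly inside 5.333–2.58 Ma: Pliocene (5.333–2.58).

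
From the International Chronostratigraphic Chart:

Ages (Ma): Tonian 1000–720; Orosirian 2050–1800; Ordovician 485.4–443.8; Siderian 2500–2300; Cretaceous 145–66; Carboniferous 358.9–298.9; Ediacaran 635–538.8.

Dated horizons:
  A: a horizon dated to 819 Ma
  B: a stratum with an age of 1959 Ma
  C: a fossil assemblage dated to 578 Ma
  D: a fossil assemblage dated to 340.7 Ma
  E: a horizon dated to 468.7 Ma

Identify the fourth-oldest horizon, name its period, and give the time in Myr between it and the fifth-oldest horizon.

Sorted oldest-first by Ma: B (1959), A (819), C (578), E (468.7), D (340.7).
The fourth oldest is E at 468.7 Ma, which lies in 485.4–443.8 Ma: the Ordovician.
The fifth oldest is D at 340.7 Ma; separation = |468.7 − 340.7| = 128 Myr.

E, in the Ordovician; 128 million years to D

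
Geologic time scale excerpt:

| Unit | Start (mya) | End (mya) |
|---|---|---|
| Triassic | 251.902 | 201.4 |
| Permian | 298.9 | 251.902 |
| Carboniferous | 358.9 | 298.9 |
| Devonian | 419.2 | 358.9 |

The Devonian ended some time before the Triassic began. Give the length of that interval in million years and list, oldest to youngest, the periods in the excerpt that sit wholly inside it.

106.998 million years; Carboniferous, Permian

End of Devonian = 358.9 Ma; start of Triassic = 251.902 Ma.
Gap = 358.9 − 251.902 = 106.998 Myr.
Periods wholly inside 358.9–251.902 Ma: Carboniferous (358.9–298.9), Permian (298.9–251.902).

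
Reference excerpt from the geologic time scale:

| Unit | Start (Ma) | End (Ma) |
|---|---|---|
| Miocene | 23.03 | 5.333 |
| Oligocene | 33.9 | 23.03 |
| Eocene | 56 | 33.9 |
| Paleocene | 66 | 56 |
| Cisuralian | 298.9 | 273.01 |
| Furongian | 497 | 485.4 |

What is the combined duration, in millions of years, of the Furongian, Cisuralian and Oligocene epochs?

48.36 million years

Duration is start − end for each: (497 − 485.4) + (298.9 − 273.01) + (33.9 − 23.03).
That is 11.6 + 25.89 + 10.87, which totals 48.36 million years.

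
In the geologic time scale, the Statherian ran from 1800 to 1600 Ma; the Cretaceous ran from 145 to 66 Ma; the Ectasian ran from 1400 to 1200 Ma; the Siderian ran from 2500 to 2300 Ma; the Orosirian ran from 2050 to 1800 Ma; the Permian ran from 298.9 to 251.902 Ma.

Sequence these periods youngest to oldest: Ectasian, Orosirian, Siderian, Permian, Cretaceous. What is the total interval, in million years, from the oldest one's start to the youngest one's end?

Start ages (Ma): Siderian 2500, Orosirian 2050, Ectasian 1400, Permian 298.9, Cretaceous 145.
Ordered youngest to oldest: Cretaceous, Permian, Ectasian, Orosirian, Siderian.
Span = 2500 − 66 = 2434 Myr.

Cretaceous, Permian, Ectasian, Orosirian, Siderian; total span 2434 Myr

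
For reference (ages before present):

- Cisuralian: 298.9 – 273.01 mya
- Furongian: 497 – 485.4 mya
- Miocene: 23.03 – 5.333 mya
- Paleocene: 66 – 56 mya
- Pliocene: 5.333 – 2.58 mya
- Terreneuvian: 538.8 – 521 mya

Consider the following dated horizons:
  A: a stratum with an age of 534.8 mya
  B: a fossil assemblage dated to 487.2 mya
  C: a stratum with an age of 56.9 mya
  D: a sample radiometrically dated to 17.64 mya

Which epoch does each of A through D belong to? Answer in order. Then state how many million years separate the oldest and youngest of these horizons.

A — Terreneuvian; B — Furongian; C — Paleocene; D — Miocene; span 517.16 million years

Match each age against the start–end ranges in the excerpt: A = 534.8 Ma → Terreneuvian (538.8–521); B = 487.2 Ma → Furongian (497–485.4); C = 56.9 Ma → Paleocene (66–56); D = 17.64 Ma → Miocene (23.03–5.333).
The largest age is 534.8 Ma and the smallest is 17.64 Ma; their difference is 517.16 Myr.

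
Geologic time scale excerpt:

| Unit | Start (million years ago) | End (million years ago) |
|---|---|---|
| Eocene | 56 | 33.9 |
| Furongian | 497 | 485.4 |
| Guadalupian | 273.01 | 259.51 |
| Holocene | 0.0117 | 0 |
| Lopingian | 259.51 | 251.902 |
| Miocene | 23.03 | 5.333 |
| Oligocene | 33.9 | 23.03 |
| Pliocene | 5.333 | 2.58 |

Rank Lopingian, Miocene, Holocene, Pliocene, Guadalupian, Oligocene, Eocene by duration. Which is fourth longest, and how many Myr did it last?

Oligocene, 10.87 million years

Start − end for each: Lopingian 259.51 − 251.902 = 7.608; Miocene 23.03 − 5.333 = 17.697; Holocene 0.0117 − 0 = 0.0117; Pliocene 5.333 − 2.58 = 2.753; Guadalupian 273.01 − 259.51 = 13.5; Oligocene 33.9 − 23.03 = 10.87; Eocene 56 − 33.9 = 22.1.
Ranking these from longest: Eocene > Miocene > Guadalupian > Oligocene > Lopingian > Pliocene > Holocene.
Position 4 in that ranking is Oligocene, which lasted 10.87 Myr.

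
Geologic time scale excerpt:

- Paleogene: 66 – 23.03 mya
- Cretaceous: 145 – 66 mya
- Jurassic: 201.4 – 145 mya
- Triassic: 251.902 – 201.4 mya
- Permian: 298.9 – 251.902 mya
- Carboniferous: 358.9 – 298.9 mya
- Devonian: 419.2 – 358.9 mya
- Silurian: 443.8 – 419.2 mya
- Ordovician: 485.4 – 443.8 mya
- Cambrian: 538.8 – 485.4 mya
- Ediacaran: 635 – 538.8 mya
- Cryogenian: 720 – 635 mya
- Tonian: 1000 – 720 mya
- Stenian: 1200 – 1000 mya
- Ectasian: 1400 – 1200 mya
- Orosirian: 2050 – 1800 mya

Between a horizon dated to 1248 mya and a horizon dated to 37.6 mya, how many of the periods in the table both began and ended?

13

The older date is 1248 Ma and the younger is 37.6 Ma.
Periods with start < 1248 and end > 37.6 Ma: Stenian (1200–1000), Tonian (1000–720), Cryogenian (720–635), Ediacaran (635–538.8), Cambrian (538.8–485.4), Ordovician (485.4–443.8), Silurian (443.8–419.2), Devonian (419.2–358.9), Carboniferous (358.9–298.9), Permian (298.9–251.902), Triassic (251.902–201.4), Jurassic (201.4–145), Cretaceous (145–66).
That is 13 complete periods.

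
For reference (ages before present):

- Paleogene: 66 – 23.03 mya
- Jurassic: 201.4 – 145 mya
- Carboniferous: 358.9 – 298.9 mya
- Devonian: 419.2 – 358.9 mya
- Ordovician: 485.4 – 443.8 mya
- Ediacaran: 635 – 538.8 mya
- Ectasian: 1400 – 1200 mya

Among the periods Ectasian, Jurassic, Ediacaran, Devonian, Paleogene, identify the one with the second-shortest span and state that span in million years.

Jurassic, 56.4 million years

Durations: Ectasian 200; Jurassic 56.4; Ediacaran 96.2; Devonian 60.3; Paleogene 42.97 Myr.
Sorted shortest-first: Paleogene (42.97), Jurassic (56.4), Devonian (60.3), Ediacaran (96.2), Ectasian (200).
The second shortest is Jurassic at 56.4 Myr.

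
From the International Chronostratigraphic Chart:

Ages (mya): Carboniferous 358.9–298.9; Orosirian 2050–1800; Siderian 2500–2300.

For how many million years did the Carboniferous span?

60 million years

358.9 − 298.9 = 60 million years.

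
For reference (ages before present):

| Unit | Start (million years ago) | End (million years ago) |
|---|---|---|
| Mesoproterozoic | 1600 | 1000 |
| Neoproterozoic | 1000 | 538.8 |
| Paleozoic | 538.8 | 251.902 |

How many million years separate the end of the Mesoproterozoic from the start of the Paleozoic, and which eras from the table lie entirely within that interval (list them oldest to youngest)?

End of Mesoproterozoic = 1000 Ma; start of Paleozoic = 538.8 Ma.
Gap = 1000 − 538.8 = 461.2 Myr.
Eras wholly inside 1000–538.8 Ma: Neoproterozoic (1000–538.8).

461.2 million years; Neoproterozoic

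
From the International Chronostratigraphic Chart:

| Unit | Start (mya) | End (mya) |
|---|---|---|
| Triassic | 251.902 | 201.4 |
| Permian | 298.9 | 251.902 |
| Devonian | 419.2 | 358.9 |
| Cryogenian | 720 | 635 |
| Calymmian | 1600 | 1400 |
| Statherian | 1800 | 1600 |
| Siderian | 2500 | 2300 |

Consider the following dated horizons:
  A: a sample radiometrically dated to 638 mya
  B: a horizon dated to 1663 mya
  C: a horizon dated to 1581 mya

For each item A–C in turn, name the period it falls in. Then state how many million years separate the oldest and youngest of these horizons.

A — Cryogenian; B — Statherian; C — Calymmian; span 1025 million years

A: 638 Ma lies in 720–635 Ma, so Cryogenian.
B: 1663 Ma lies in 1800–1600 Ma, so Statherian.
C: 1581 Ma lies in 1600–1400 Ma, so Calymmian.
Oldest = 1663 Ma, youngest = 638 Ma → span 1025 Myr.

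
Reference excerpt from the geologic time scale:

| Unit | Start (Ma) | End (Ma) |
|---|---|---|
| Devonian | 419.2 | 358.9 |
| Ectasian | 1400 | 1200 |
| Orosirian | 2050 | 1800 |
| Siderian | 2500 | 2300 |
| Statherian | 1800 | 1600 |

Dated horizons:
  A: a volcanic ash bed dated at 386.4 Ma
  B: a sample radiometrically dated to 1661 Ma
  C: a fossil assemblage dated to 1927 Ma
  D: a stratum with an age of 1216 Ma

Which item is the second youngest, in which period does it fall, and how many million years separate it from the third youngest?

D, in the Ectasian; 445 million years to B

Sorted youngest-first by Ma: A (386.4), D (1216), B (1661), C (1927).
The second youngest is D at 1216 Ma, which lies in 1400–1200 Ma: the Ectasian.
The third youngest is B at 1661 Ma; separation = |1216 − 1661| = 445 Myr.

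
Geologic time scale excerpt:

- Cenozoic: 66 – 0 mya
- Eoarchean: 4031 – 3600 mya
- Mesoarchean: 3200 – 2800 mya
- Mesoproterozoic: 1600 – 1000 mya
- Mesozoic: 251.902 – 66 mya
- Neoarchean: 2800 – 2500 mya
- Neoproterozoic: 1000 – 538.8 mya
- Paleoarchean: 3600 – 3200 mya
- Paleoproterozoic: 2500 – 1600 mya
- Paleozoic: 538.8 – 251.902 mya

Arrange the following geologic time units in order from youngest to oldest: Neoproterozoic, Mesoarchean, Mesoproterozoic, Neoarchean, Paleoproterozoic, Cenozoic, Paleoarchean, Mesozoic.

Read off each span (Ma): Neoproterozoic 1000–538.8; Mesoarchean 3200–2800; Mesoproterozoic 1600–1000; Neoarchean 2800–2500; Paleoproterozoic 2500–1600; Cenozoic 66–0; Paleoarchean 3600–3200; Mesozoic 251.902–66.
Larger Ma is older, so oldest→youngest is Paleoarchean, Mesoarchean, Neoarchean, Paleoproterozoic, Mesoproterozoic, Neoproterozoic, Mesozoic, Cenozoic; reverse it for youngest→oldest.

Cenozoic, Mesozoic, Neoproterozoic, Mesoproterozoic, Paleoproterozoic, Neoarchean, Mesoarchean, Paleoarchean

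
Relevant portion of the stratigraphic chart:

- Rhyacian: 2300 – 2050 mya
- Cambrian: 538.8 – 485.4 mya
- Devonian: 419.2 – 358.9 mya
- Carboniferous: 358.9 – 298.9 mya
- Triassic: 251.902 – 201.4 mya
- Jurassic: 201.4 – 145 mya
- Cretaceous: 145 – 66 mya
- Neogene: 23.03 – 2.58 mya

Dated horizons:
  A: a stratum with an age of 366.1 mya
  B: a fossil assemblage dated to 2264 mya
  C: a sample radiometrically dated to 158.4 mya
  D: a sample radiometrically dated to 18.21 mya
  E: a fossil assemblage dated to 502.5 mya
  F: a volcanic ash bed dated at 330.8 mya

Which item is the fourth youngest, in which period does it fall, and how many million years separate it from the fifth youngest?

A, in the Devonian; 136.4 million years to E

Sorted youngest-first by Ma: D (18.21), C (158.4), F (330.8), A (366.1), E (502.5), B (2264).
The fourth youngest is A at 366.1 Ma, which lies in 419.2–358.9 Ma: the Devonian.
The fifth youngest is E at 502.5 Ma; separation = |366.1 − 502.5| = 136.4 Myr.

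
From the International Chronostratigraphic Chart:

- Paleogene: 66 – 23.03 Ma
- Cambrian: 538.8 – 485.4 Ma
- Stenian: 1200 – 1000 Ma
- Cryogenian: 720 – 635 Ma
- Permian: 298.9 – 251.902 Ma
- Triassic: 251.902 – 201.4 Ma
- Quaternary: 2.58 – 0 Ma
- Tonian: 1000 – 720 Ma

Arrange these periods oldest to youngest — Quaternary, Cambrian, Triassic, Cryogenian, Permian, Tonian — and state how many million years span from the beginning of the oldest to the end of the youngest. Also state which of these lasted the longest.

Tonian, Cryogenian, Cambrian, Permian, Triassic, Quaternary; total span 1000 Myr; longest is Tonian

From the excerpt: Quaternary 2.58–0; Cambrian 538.8–485.4; Triassic 251.902–201.4; Cryogenian 720–635; Permian 298.9–251.902; Tonian 1000–720 (Ma).
Larger Ma is earlier, so the oldest is Tonian and the youngest is Quaternary; oldest to youngest: Tonian, Cryogenian, Cambrian, Permian, Triassic, Quaternary.
Oldest start 1000 minus youngest end 0 gives 1000 Myr overall.
Individual lengths (start − end): Tonian 280; Permian 46.998; Cambrian 53.4; Triassic 50.502; Quaternary 2.58; Cryogenian 85. The largest is Tonian at 280 Myr.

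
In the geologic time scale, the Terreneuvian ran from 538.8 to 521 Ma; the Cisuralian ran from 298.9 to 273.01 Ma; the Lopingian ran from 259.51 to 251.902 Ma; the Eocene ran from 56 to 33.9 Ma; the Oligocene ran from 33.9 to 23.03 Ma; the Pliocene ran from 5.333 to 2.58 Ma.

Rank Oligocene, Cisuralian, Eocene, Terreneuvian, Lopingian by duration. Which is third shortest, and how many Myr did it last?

Terreneuvian, 17.8 million years

Durations: Oligocene 10.87; Cisuralian 25.89; Eocene 22.1; Terreneuvian 17.8; Lopingian 7.608 Myr.
Sorted shortest-first: Lopingian (7.608), Oligocene (10.87), Terreneuvian (17.8), Eocene (22.1), Cisuralian (25.89).
The third shortest is Terreneuvian at 17.8 Myr.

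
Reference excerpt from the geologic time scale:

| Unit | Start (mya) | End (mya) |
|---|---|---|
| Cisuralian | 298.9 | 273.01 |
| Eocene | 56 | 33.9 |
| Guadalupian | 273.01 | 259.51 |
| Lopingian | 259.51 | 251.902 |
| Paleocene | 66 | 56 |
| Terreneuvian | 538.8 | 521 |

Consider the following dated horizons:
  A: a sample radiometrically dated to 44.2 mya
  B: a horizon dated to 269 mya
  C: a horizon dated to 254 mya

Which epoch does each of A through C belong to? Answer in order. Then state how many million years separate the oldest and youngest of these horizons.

Match each age against the start–end ranges in the excerpt: A = 44.2 Ma → Eocene (56–33.9); B = 269 Ma → Guadalupian (273.01–259.51); C = 254 Ma → Lopingian (259.51–251.902).
The largest age is 269 Ma and the smallest is 44.2 Ma; their difference is 224.8 Myr.

A — Eocene; B — Guadalupian; C — Lopingian; span 224.8 million years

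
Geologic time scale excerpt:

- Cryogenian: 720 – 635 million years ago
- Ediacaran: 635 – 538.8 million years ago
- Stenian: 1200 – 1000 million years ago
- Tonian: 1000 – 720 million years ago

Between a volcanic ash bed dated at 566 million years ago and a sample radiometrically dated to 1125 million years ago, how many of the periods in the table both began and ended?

2

The older date is 1125 Ma and the younger is 566 Ma.
Periods with start < 1125 and end > 566 Ma: Tonian (1000–720), Cryogenian (720–635).
That is 2 complete periods.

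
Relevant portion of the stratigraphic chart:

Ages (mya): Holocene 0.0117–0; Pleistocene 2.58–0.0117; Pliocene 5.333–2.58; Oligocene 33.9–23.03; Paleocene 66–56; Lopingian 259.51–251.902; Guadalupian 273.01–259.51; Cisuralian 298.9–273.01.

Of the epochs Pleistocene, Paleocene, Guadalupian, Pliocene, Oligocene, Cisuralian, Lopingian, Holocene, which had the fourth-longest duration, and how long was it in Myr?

Paleocene, 10 million years

Durations: Pleistocene 2.5683; Paleocene 10; Guadalupian 13.5; Pliocene 2.753; Oligocene 10.87; Cisuralian 25.89; Lopingian 7.608; Holocene 0.0117 Myr.
Sorted longest-first: Cisuralian (25.89), Guadalupian (13.5), Oligocene (10.87), Paleocene (10), Lopingian (7.608), Pliocene (2.753), Pleistocene (2.5683), Holocene (0.0117).
The fourth longest is Paleocene at 10 Myr.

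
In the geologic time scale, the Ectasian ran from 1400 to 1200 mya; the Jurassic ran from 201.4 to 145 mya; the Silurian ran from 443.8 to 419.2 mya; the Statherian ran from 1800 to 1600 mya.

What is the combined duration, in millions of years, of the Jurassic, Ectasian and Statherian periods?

456.4 million years

Each duration: Jurassic = 56.4; Ectasian = 200; Statherian = 200.
Sum: 56.4 + 200 + 200 = 456.4 Myr.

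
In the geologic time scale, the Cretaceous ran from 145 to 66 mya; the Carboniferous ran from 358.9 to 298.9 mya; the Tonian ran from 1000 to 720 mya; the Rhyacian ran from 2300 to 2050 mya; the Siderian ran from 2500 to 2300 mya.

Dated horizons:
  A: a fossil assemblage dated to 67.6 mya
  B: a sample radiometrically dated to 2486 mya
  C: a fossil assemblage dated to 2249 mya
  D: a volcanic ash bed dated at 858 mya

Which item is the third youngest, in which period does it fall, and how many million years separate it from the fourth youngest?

C, in the Rhyacian; 237 million years to B

Smaller Ma means younger, so youngest first: A 67.6 < D 858 < C 2249 < B 2486.
Counting 3 along gives C (2249 Ma); the excerpt puts that inside the Rhyacian, 2300–2050 Ma.
Next in line is B (2486 Ma), and 2486 − 2249 = 237 Myr.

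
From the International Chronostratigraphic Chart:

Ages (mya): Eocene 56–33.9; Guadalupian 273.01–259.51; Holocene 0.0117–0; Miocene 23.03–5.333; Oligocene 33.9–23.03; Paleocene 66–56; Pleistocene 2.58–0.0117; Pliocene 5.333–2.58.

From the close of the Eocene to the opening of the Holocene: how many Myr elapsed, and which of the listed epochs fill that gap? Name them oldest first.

The Eocene closes at 33.9 Ma and the Holocene opens at 0.0117 Ma, so the interval is 33.9 − 0.0117 = 33.8883 Myr.
An epoch fits inside if it starts at or after 33.9 Ma and ends at or before 0.0117 Ma; oldest first that gives Oligocene, Miocene, Pliocene, Pleistocene.

33.8883 million years; Oligocene, Miocene, Pliocene, Pleistocene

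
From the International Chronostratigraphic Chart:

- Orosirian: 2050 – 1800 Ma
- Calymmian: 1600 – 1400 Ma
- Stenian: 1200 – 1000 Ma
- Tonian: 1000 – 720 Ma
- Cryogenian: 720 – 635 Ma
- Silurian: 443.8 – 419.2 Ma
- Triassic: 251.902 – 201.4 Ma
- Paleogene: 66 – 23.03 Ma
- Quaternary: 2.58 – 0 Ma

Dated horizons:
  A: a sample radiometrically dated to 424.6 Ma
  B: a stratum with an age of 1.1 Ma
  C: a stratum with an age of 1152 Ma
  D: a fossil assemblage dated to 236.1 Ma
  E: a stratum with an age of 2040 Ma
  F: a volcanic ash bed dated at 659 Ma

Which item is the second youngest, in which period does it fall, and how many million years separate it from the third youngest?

D, in the Triassic; 188.5 million years to A

Sorted youngest-first by Ma: B (1.1), D (236.1), A (424.6), F (659), C (1152), E (2040).
The second youngest is D at 236.1 Ma, which lies in 251.902–201.4 Ma: the Triassic.
The third youngest is A at 424.6 Ma; separation = |236.1 − 424.6| = 188.5 Myr.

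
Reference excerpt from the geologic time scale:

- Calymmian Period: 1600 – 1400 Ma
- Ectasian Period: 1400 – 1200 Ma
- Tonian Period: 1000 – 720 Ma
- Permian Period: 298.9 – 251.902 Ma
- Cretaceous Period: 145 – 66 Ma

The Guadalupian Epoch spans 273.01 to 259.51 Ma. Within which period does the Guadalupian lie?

Permian

The Guadalupian (273.01–259.51 Ma) lies entirely within 298.9–251.902 Ma, the Permian Period.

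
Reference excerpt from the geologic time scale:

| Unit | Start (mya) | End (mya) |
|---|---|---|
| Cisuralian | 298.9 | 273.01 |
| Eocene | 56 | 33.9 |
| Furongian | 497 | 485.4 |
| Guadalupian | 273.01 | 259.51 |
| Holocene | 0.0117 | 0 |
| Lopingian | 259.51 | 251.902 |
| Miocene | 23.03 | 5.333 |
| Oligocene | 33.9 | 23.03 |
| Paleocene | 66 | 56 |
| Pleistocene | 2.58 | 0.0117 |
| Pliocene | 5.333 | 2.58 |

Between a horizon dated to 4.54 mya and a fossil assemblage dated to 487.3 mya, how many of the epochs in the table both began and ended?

7

The older date is 487.3 Ma and the younger is 4.54 Ma.
Epochs with start < 487.3 and end > 4.54 Ma: Cisuralian (298.9–273.01), Guadalupian (273.01–259.51), Lopingian (259.51–251.902), Paleocene (66–56), Eocene (56–33.9), Oligocene (33.9–23.03), Miocene (23.03–5.333).
That is 7 complete epochs.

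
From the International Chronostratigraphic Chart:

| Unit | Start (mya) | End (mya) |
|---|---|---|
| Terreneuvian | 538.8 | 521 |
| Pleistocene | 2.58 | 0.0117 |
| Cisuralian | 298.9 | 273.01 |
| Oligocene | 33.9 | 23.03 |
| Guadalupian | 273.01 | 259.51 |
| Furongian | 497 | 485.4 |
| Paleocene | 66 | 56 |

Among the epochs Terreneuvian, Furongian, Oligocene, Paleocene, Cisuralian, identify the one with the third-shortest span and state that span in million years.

Durations: Terreneuvian 17.8; Furongian 11.6; Oligocene 10.87; Paleocene 10; Cisuralian 25.89 Myr.
Sorted shortest-first: Paleocene (10), Oligocene (10.87), Furongian (11.6), Terreneuvian (17.8), Cisuralian (25.89).
The third shortest is Furongian at 11.6 Myr.

Furongian, 11.6 million years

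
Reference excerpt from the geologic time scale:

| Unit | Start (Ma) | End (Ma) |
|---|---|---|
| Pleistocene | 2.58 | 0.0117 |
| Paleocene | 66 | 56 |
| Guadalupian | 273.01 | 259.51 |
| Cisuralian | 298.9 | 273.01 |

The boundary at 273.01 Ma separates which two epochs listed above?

The Cisuralian ends at 273.01 Ma and the Guadalupian begins at 273.01 Ma, so they share that boundary.

Cisuralian and Guadalupian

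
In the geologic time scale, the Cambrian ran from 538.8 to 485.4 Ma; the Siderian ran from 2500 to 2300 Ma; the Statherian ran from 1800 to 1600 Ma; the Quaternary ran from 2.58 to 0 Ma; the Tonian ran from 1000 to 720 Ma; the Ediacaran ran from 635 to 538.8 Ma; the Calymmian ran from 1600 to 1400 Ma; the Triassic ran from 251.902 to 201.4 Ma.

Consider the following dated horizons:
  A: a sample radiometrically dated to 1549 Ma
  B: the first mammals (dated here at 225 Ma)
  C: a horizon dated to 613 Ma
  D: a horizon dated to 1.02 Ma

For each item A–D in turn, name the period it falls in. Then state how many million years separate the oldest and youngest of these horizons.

A — Calymmian; B — Triassic; C — Ediacaran; D — Quaternary; span 1547.98 million years

Match each age against the start–end ranges in the excerpt: A = 1549 Ma → Calymmian (1600–1400); B = 225 Ma → Triassic (251.902–201.4); C = 613 Ma → Ediacaran (635–538.8); D = 1.02 Ma → Quaternary (2.58–0).
The largest age is 1549 Ma and the smallest is 1.02 Ma; their difference is 1547.98 Myr.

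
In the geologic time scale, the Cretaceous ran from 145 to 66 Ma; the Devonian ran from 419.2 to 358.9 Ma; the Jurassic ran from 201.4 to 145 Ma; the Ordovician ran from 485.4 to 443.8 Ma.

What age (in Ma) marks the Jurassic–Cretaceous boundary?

The Jurassic ends and the Cretaceous begins at 145 Ma.

145 Ma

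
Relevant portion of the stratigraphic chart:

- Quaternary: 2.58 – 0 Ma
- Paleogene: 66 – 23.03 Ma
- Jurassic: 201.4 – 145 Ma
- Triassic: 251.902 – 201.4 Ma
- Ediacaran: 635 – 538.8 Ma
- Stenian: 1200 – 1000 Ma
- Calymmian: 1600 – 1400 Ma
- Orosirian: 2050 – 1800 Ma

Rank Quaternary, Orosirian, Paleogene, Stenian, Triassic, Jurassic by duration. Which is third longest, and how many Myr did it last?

Durations: Quaternary 2.58; Orosirian 250; Paleogene 42.97; Stenian 200; Triassic 50.502; Jurassic 56.4 Myr.
Sorted longest-first: Orosirian (250), Stenian (200), Jurassic (56.4), Triassic (50.502), Paleogene (42.97), Quaternary (2.58).
The third longest is Jurassic at 56.4 Myr.

Jurassic, 56.4 million years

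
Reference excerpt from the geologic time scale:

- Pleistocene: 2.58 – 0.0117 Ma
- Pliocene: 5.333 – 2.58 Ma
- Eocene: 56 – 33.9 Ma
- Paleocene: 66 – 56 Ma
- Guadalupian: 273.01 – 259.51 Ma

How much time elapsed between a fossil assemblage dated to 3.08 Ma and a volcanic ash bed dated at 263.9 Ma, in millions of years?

263.9 − 3.08 = 260.82 million years.

260.82 million years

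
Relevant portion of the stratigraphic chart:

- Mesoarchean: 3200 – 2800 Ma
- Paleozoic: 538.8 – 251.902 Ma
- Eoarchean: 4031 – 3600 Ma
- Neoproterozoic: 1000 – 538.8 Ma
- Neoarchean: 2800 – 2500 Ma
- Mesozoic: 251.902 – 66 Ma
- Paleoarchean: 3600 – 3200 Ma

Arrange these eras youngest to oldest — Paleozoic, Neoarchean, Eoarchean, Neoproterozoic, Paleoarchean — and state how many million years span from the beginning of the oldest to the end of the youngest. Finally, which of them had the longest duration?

From the excerpt: Paleozoic 538.8–251.902; Neoarchean 2800–2500; Eoarchean 4031–3600; Neoproterozoic 1000–538.8; Paleoarchean 3600–3200 (Ma).
Larger Ma is earlier, so the oldest is Eoarchean and the youngest is Paleozoic; youngest to oldest: Paleozoic, Neoproterozoic, Neoarchean, Paleoarchean, Eoarchean.
Oldest start 4031 minus youngest end 251.902 gives 3779.098 Myr overall.
Individual lengths (start − end): Neoarchean 300; Eoarchean 431; Paleoarchean 400; Neoproterozoic 461.2; Paleozoic 286.898. The largest is Neoproterozoic at 461.2 Myr.

Paleozoic, Neoproterozoic, Neoarchean, Paleoarchean, Eoarchean; total span 3779.098 Myr; longest is Neoproterozoic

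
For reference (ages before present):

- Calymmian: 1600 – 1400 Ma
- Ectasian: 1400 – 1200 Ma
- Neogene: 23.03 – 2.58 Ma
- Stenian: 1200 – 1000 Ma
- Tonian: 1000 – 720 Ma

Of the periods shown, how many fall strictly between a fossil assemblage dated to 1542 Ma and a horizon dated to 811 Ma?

2

1542 Ma sits inside the Calymmian (1600–1400) and 811 Ma inside the Tonian (1000–720); neither of those is wholly between the two dates.
The listed periods lying completely between them are Ectasian, Stenian — 2 in all.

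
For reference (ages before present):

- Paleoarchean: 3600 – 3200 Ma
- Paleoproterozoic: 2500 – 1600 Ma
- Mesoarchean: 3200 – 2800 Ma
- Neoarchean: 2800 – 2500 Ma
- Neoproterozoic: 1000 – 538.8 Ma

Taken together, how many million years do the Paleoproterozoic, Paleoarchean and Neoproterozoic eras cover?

Duration is start − end for each: (2500 − 1600) + (3600 − 3200) + (1000 − 538.8).
That is 900 + 400 + 461.2, which totals 1761.2 million years.

1761.2 million years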